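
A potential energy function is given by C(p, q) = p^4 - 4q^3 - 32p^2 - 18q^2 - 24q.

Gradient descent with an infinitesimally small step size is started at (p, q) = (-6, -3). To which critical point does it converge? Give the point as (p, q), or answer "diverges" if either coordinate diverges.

C is separable, so gradient descent decouples: p follows -∂C/∂p, q follows -∂C/∂q.
∂C/∂p = 4p(p - 4)(p + 4); at p=-6 this is -480, so p increases.
∂C/∂q = -12(q + 1)(q + 2); at q=-3 this is -24, so q increases.
p converges to its nearest critical value -4 (a local min of the p-part); q converges to -2. The iterate converges to (-4, -2).

(-4, -2)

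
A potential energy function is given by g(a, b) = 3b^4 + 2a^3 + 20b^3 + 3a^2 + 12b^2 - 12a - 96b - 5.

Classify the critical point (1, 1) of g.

The mixed partial ∂²g/∂a∂b is 0, so the Hessian at any point is diag(g_aa, g_bb) = diag(6(2a + 1), 12(3b^2 + 10b + 2)).
At (1, 1): H = diag(18, 180).
Both eigenvalues are positive, so H is positive definite: a local minimum.

local minimum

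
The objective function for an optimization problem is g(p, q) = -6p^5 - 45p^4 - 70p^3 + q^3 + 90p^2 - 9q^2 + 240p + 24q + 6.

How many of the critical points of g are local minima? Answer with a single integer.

g separates as a function of p plus a function of q, so ∇g=0 decouples.
∂g/∂p = -30(p - 1)(p + 1)(p + 2)(p + 4) = 0 at p ∈ {-4, -2, -1, 1}; ∂g/∂q = 3(q - 4)(q - 2) = 0 at q ∈ {2, 4}.
The Hessian is diagonal: diag(g_pp, g_qq). Second derivatives: g_pp(-4)=900, g_pp(-2)=-180, g_pp(-1)=180, g_pp(1)=-900; g_qq(2)=-6, g_qq(4)=6.
Local minima occur where both diagonal entries positive: (-4, 4), (-1, 4). Count: 2.

2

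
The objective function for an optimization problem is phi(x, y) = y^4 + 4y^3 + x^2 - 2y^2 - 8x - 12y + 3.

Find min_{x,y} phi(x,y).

phi(x,y) separates as P(x) + Q(y) + 3, so its minimum is min P + min Q + 3.
P'(x) = 2x - 8 vanishes at x ∈ {4}; Q'(y) = 4(y - 1)(y + 1)(y + 3) vanishes at y ∈ {-3, -1, 1}.
Local minima of P (where P''>0): P(4)=-16. Local minima of Q: Q(-3)=-9, Q(1)=-9.
So the global minimum of phi is P(4) + Q(-3) + 3 = -16 − 9 + 3 = -22, attained at (4, -3).

-22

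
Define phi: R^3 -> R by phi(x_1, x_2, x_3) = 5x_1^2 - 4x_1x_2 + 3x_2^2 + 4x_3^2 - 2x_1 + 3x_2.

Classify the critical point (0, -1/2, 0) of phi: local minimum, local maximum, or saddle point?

local minimum

The Hessian is constant: H = [[10, -4, 0], [-4, 6, 0], [0, 0, 8]].
Leading principal minors: Δ₁ = 10, Δ₂ = 44, Δ₃ = 352.
All leading minors are positive, so H is positive definite: a local minimum.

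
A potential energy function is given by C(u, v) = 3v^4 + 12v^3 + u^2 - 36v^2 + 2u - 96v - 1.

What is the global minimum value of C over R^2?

-194

C(u,v) separates as P(u) + Q(v) − 1, so its minimum is min P + min Q − 1.
P'(u) = 2u + 2 vanishes at u ∈ {-1}; Q'(v) = 12(v - 2)(v + 1)(v + 4) vanishes at v ∈ {-4, -1, 2}.
Local minima of P (where P''>0): P(-1)=-1. Local minima of Q: Q(-4)=-192, Q(2)=-192.
So the global minimum of C is P(-1) + Q(-4) − 1 = -1 − 192 − 1 = -194, attained at (-1, -4).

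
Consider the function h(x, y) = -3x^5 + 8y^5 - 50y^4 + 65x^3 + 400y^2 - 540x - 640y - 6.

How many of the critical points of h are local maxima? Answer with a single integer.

h separates as a function of x plus a function of y, so ∇h=0 decouples.
∂h/∂x = -15(x - 3)(x - 2)(x + 2)(x + 3) = 0 at x ∈ {-3, -2, 2, 3}; ∂h/∂y = 40(y - 4)(y - 2)(y - 1)(y + 2) = 0 at y ∈ {-2, 1, 2, 4}.
The Hessian is diagonal: diag(h_xx, h_yy). Second derivatives: h_xx(-3)=450, h_xx(-2)=-300, h_xx(2)=300, h_xx(3)=-450; h_yy(-2)=-2880, h_yy(1)=360, h_yy(2)=-320, h_yy(4)=1440.
Local maxima occur where both diagonal entries negative: (-2, -2), (-2, 2), (3, -2), (3, 2). Count: 4.

4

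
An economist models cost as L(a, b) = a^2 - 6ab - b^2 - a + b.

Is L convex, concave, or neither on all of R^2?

neither

L is quadratic, so its Hessian is the constant matrix H = [[2, -6], [-6, -2]].
det(H) = -40, tr(H) = 0.
det(H) < 0, so H is indefinite: neither convex nor concave.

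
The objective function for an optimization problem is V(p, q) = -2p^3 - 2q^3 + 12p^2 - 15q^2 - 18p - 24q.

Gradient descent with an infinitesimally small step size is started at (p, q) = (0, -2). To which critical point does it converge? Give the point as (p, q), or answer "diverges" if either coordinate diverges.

(1, -4)

V is separable, so gradient descent decouples: p follows -∂V/∂p, q follows -∂V/∂q.
∂V/∂p = -6(p - 3)(p - 1); at p=0 this is -18, so p increases.
∂V/∂q = -6(q + 1)(q + 4); at q=-2 this is 12, so q decreases.
p converges to its nearest critical value 1 (a local min of the p-part); q converges to -4. The iterate converges to (1, -4).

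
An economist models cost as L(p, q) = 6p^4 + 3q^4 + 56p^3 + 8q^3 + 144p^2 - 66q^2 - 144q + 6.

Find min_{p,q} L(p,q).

L(p,q) separates as A(p) + B(q) + 6, so its minimum is min A + min B + 6.
A'(p) = 24p(p + 3)(p + 4) vanishes at p ∈ {-4, -3, 0}; B'(q) = 12(q - 3)(q + 1)(q + 4) vanishes at q ∈ {-4, -1, 3}.
Local minima of A (where A''>0): A(-4)=256, A(0)=0. Local minima of B: B(-4)=-224, B(3)=-567.
So the global minimum of L is A(0) + B(3) + 6 = 0 − 567 + 6 = -561, attained at (0, 3).

-561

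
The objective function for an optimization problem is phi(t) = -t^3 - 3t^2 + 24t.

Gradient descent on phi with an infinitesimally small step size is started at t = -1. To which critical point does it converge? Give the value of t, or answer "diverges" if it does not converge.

-4

phi'(t) = -3(t - 2)(t + 4), so phi'(-1) = 27.
Gradient descent moves in the -phi' direction, i.e. t is decreasing.
The nearest critical point in that direction is t = -4, where phi'' = 18 > 0 (a local minimum). The iterate converges there.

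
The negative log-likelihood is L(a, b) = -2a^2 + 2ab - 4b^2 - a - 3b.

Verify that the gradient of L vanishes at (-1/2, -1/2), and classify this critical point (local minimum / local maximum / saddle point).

∇L = (-4a + 2b - 1, 2a - 8b - 3); substituting (-1/2, -1/2) gives ∇L = (0, 0), so (-1/2, -1/2) is indeed a critical point.
The Hessian of L is constant: H = [[-4, 2], [2, -8]].
det(H) = (-4)·(-8) − 2² = 28.
det(H) > 0 and tr(H) = -12 < 0, so H is negative definite and the point is a local maximum.

local maximum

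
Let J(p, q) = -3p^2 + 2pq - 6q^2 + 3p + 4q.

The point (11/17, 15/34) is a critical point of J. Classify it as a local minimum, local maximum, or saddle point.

local maximum

The Hessian of J is constant: H = [[-6, 2], [2, -12]].
det(H) = (-6)·(-12) − 2² = 68.
det(H) > 0 and tr(H) = -18 < 0, so H is negative definite and the point is a local maximum.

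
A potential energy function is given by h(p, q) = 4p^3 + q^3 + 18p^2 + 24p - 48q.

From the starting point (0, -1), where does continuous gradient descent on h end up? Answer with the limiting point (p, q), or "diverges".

(-1, 4)

h is separable, so gradient descent decouples: p follows -∂h/∂p, q follows -∂h/∂q.
∂h/∂p = 12(p + 1)(p + 2); at p=0 this is 24, so p decreases.
∂h/∂q = 3(q - 4)(q + 4); at q=-1 this is -45, so q increases.
p converges to its nearest critical value -1 (a local min of the p-part); q converges to 4. The iterate converges to (-1, 4).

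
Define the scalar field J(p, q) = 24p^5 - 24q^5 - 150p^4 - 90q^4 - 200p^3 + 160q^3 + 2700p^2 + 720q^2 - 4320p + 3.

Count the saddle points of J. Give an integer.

J separates as a function of p plus a function of q, so ∇J=0 decouples.
∂J/∂p = 120(p - 4)(p - 3)(p - 1)(p + 3) = 0 at p ∈ {-3, 1, 3, 4}; ∂J/∂q = -120q(q - 2)(q + 2)(q + 3) = 0 at q ∈ {-3, -2, 0, 2}.
The Hessian is diagonal: diag(J_pp, J_qq). Second derivatives: J_pp(-3)=-20160, J_pp(1)=2880, J_pp(3)=-1440, J_pp(4)=2520; J_qq(-3)=1800, J_qq(-2)=-960, J_qq(0)=1440, J_qq(2)=-4800.
Saddle points occur where the two diagonal entries have opposite signs: (-3, -3), (-3, 0), (1, -2), (1, 2), (3, -3), (3, 0), (4, -2), (4, 2). Count: 8.

8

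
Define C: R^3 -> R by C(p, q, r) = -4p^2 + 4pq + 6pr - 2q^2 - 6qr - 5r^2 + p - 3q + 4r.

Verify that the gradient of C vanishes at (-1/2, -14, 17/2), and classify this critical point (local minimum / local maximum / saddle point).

∇C = (-8p + 4q + 6r + 1, 4p - 4q - 6r - 3, 6p - 6q - 10r + 4); substituting (-1/2, -14, 17/2) gives ∇C = (0, 0, 0), so (-1/2, -14, 17/2) is indeed a critical point.
The Hessian is constant: H = [[-8, 4, 6], [4, -4, -6], [6, -6, -10]].
Leading principal minors: Δ₁ = -8, Δ₂ = 16, Δ₃ = -16.
The minors alternate sign starting negative (−, +, −), so H is negative definite: a local maximum.

local maximum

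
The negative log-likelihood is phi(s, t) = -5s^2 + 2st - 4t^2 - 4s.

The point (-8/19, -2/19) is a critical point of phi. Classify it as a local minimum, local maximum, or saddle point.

The Hessian of phi is constant: H = [[-10, 2], [2, -8]].
det(H) = (-10)·(-8) − 2² = 76.
det(H) > 0 and tr(H) = -18 < 0, so H is negative definite and the point is a local maximum.

local maximum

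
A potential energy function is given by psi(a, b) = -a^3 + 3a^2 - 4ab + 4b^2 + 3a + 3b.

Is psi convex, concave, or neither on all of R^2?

neither

The term -a^3 is cubic, so the Hessian is not constant.
∂²psi/∂a² = -6a + 6, which takes both signs as a varies (negative for sufficiently large a). A diagonal entry of the Hessian changing sign means the Hessian is neither positive- nor negative-semidefinite on all of R^2.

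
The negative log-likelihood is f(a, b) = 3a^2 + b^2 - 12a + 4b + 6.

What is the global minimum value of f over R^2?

f(a,b) separates as P(a) + Q(b) + 6, so its minimum is min P + min Q + 6.
P'(a) = 6a - 12 vanishes at a ∈ {2}; Q'(b) = 2b + 4 vanishes at b ∈ {-2}.
Local minima of P (where P''>0): P(2)=-12. Local minima of Q: Q(-2)=-4.
So the global minimum of f is P(2) + Q(-2) + 6 = -12 − 4 + 6 = -10, attained at (2, -2).

-10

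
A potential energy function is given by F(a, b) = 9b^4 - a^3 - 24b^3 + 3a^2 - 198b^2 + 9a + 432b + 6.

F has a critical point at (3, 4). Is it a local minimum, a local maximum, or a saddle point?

saddle point

The mixed partial ∂²F/∂a∂b is 0, so the Hessian at any point is diag(F_aa, F_bb) = diag(6(-a + 1), 36(3b^2 - 4b - 11)).
At (3, 4): H = diag(-12, 756).
The eigenvalues have opposite signs, so H is indefinite: a saddle point.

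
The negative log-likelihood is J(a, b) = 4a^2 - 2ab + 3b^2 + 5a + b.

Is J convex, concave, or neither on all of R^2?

J is quadratic, so its Hessian is the constant matrix H = [[8, -2], [-2, 6]].
det(H) = 44, tr(H) = 14.
det(H) > 0 and tr(H) > 0, so H is positive definite everywhere: convex.

convex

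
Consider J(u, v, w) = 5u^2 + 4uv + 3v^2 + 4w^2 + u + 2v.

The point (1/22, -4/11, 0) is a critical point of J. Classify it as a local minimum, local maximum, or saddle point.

local minimum

The Hessian is constant: H = [[10, 4, 0], [4, 6, 0], [0, 0, 8]].
Leading principal minors: Δ₁ = 10, Δ₂ = 44, Δ₃ = 352.
All leading minors are positive, so H is positive definite: a local minimum.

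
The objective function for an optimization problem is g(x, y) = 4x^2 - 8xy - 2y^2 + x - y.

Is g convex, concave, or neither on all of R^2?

neither

g is quadratic, so its Hessian is the constant matrix H = [[8, -8], [-8, -4]].
det(H) = -96, tr(H) = 4.
det(H) < 0, so H is indefinite: neither convex nor concave.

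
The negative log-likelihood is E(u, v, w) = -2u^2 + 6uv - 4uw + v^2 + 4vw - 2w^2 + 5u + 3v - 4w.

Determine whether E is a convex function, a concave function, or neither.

neither

E is quadratic, so its Hessian is the constant matrix H = [[-4, 6, -4], [6, 2, 4], [-4, 4, -4]].
Leading principal minors: -4, -44, 16.
Neither pattern holds ⇒ H is indefinite ⇒ neither convex nor concave.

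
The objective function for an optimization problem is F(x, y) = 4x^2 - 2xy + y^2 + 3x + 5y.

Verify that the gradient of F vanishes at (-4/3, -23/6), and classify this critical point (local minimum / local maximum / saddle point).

local minimum

∇F = (8x - 2y + 3, -2x + 2y + 5); substituting (-4/3, -23/6) gives ∇F = (0, 0), so (-4/3, -23/6) is indeed a critical point.
The Hessian of F is constant: H = [[8, -2], [-2, 2]].
det(H) = 8·2 − (-2)² = 12.
det(H) > 0 and tr(H) = 10 > 0, so H is positive definite and the point is a local minimum.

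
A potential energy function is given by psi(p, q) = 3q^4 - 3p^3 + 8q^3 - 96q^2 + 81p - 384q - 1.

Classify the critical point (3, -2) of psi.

local maximum

The mixed partial ∂²psi/∂p∂q is 0, so the Hessian at any point is diag(psi_pp, psi_qq) = diag(-18p, 12(3q^2 + 4q - 16)).
At (3, -2): H = diag(-54, -144).
Both eigenvalues are negative, so H is negative definite: a local maximum.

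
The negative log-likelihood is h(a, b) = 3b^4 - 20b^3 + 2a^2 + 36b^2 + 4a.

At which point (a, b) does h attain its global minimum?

h(a,b) separates as P(a) + Q(b), so its minimum is min P + min Q.
P'(a) = 4a + 4 vanishes at a ∈ {-1}; Q'(b) = 12b(b - 3)(b - 2) vanishes at b ∈ {0, 2, 3}.
Local minima of P (where P''>0): P(-1)=-2. Local minima of Q: Q(0)=0, Q(3)=27.
So the global minimum of h is P(-1) + Q(0) = -2 + 0 = -2, attained at (-1, 0).

(-1, 0)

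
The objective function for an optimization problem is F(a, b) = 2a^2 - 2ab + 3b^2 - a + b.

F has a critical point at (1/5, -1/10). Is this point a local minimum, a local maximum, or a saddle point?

The Hessian of F is constant: H = [[4, -2], [-2, 6]].
det(H) = 4·6 − (-2)² = 20.
det(H) > 0 and tr(H) = 10 > 0, so H is positive definite and the point is a local minimum.

local minimum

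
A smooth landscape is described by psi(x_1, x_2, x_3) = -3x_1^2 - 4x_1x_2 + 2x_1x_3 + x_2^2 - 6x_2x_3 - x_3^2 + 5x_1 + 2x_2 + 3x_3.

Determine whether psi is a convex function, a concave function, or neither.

neither

psi is quadratic, so its Hessian is the constant matrix H = [[-6, -4, 2], [-4, 2, -6], [2, -6, -2]].
Leading principal minors: -6, -28, 360.
Neither pattern holds ⇒ H is indefinite ⇒ neither convex nor concave.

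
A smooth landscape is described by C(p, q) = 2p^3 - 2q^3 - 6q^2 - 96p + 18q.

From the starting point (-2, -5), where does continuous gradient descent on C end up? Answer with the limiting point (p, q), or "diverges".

C is separable, so gradient descent decouples: p follows -∂C/∂p, q follows -∂C/∂q.
∂C/∂p = 6(p - 4)(p + 4); at p=-2 this is -72, so p increases.
∂C/∂q = -6(q - 1)(q + 3); at q=-5 this is -72, so q increases.
p converges to its nearest critical value 4 (a local min of the p-part); q converges to -3. The iterate converges to (4, -3).

(4, -3)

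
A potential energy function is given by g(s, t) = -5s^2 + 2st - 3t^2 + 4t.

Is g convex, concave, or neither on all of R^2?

concave

g is quadratic, so its Hessian is the constant matrix H = [[-10, 2], [2, -6]].
det(H) = 56, tr(H) = -16.
det(H) > 0 and tr(H) < 0, so H is negative definite everywhere: concave.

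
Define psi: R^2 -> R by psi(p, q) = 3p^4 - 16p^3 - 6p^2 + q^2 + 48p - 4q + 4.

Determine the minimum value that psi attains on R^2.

psi(p,q) separates as A(p) + B(q) + 4, so its minimum is min A + min B + 4.
A'(p) = 12(p - 4)(p - 1)(p + 1) vanishes at p ∈ {-1, 1, 4}; B'(q) = 2q - 4 vanishes at q ∈ {2}.
Local minima of A (where A''>0): A(-1)=-35, A(4)=-160. Local minima of B: B(2)=-4.
So the global minimum of psi is A(4) + B(2) + 4 = -160 − 4 + 4 = -160, attained at (4, 2).

-160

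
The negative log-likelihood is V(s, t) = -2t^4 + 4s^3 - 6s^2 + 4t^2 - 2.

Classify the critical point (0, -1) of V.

The mixed partial ∂²V/∂s∂t is 0, so the Hessian at any point is diag(V_ss, V_tt) = diag(12(2s - 1), 8(-3t^2 + 1)).
At (0, -1): H = diag(-12, -16).
Both eigenvalues are negative, so H is negative definite: a local maximum.

local maximum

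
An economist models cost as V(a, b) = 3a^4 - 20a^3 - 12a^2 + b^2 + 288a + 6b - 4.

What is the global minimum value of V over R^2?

V(a,b) separates as P(a) + Q(b) − 4, so its minimum is min P + min Q − 4.
P'(a) = 12(a - 4)(a - 3)(a + 2) vanishes at a ∈ {-2, 3, 4}; Q'(b) = 2b + 6 vanishes at b ∈ {-3}.
Local minima of P (where P''>0): P(-2)=-416, P(4)=448. Local minima of Q: Q(-3)=-9.
So the global minimum of V is P(-2) + Q(-3) − 4 = -416 − 9 − 4 = -429, attained at (-2, -3).

-429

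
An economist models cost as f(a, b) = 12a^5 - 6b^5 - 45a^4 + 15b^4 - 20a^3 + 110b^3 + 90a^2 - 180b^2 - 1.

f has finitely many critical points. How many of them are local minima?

f separates as a function of a plus a function of b, so ∇f=0 decouples.
∂f/∂a = 60a(a - 3)(a - 1)(a + 1) = 0 at a ∈ {-1, 0, 1, 3}; ∂f/∂b = -30b(b - 4)(b - 1)(b + 3) = 0 at b ∈ {-3, 0, 1, 4}.
The Hessian is diagonal: diag(f_aa, f_bb). Second derivatives: f_aa(-1)=-480, f_aa(0)=180, f_aa(1)=-240, f_aa(3)=1440; f_bb(-3)=2520, f_bb(0)=-360, f_bb(1)=360, f_bb(4)=-2520.
Local minima occur where both diagonal entries positive: (0, -3), (0, 1), (3, -3), (3, 1). Count: 4.

4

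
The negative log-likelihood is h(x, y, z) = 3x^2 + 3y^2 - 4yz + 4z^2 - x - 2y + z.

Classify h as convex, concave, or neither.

h is quadratic, so its Hessian is the constant matrix H = [[6, 0, 0], [0, 6, -4], [0, -4, 8]].
Leading principal minors: 6, 36, 192.
All positive ⇒ H ≻ 0 ⇒ convex.

convex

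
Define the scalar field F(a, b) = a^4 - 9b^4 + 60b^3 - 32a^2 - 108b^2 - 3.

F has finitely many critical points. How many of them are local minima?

F separates as a function of a plus a function of b, so ∇F=0 decouples.
∂F/∂a = 4a(a - 4)(a + 4) = 0 at a ∈ {-4, 0, 4}; ∂F/∂b = -36b(b - 3)(b - 2) = 0 at b ∈ {0, 2, 3}.
The Hessian is diagonal: diag(F_aa, F_bb). Second derivatives: F_aa(-4)=128, F_aa(0)=-64, F_aa(4)=128; F_bb(0)=-216, F_bb(2)=72, F_bb(3)=-108.
Local minima occur where both diagonal entries positive: (-4, 2), (4, 2). Count: 2.

2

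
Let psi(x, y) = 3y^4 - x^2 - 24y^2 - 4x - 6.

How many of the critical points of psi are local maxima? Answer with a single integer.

1

psi separates as a function of x plus a function of y, so ∇psi=0 decouples.
∂psi/∂x = -2(x + 2) = 0 at x ∈ {-2}; ∂psi/∂y = 12y(y - 2)(y + 2) = 0 at y ∈ {-2, 0, 2}.
The Hessian is diagonal: diag(psi_xx, psi_yy). Second derivatives: psi_xx(-2)=-2; psi_yy(-2)=96, psi_yy(0)=-48, psi_yy(2)=96.
Local maxima occur where both diagonal entries negative: (-2, 0). Count: 1.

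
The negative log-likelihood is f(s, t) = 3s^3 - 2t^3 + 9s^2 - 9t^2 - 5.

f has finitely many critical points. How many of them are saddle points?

f separates as a function of s plus a function of t, so ∇f=0 decouples.
∂f/∂s = 9s(s + 2) = 0 at s ∈ {-2, 0}; ∂f/∂t = -6t(t + 3) = 0 at t ∈ {-3, 0}.
The Hessian is diagonal: diag(f_ss, f_tt). Second derivatives: f_ss(-2)=-18, f_ss(0)=18; f_tt(-3)=18, f_tt(0)=-18.
Saddle points occur where the two diagonal entries have opposite signs: (-2, -3), (0, 0). Count: 2.

2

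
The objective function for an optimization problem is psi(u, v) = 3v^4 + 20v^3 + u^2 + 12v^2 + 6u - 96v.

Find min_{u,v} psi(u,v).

-70

psi(u,v) separates as P(u) + Q(v), so its minimum is min P + min Q.
P'(u) = 2u + 6 vanishes at u ∈ {-3}; Q'(v) = 12(v - 1)(v + 2)(v + 4) vanishes at v ∈ {-4, -2, 1}.
Local minima of P (where P''>0): P(-3)=-9. Local minima of Q: Q(-4)=64, Q(1)=-61.
So the global minimum of psi is P(-3) + Q(1) = -9 − 61 = -70, attained at (-3, 1).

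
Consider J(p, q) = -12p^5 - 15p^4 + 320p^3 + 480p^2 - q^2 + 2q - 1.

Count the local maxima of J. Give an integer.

2

J separates as a function of p plus a function of q, so ∇J=0 decouples.
∂J/∂p = -60p(p - 4)(p + 1)(p + 4) = 0 at p ∈ {-4, -1, 0, 4}; ∂J/∂q = -2(q - 1) = 0 at q ∈ {1}.
The Hessian is diagonal: diag(J_pp, J_qq). Second derivatives: J_pp(-4)=5760, J_pp(-1)=-900, J_pp(0)=960, J_pp(4)=-9600; J_qq(1)=-2.
Local maxima occur where both diagonal entries negative: (-1, 1), (4, 1). Count: 2.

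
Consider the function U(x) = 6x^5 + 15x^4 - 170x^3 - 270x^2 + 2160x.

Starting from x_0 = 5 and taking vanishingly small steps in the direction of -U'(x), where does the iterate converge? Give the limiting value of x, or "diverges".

U'(x) = 30(x - 3)(x - 2)(x + 3)(x + 4), so U'(5) = 12960.
Gradient descent moves in the -U' direction, i.e. x is decreasing.
The nearest critical point in that direction is x = 3, where U'' = 1260 > 0 (a local minimum). The iterate converges there.

3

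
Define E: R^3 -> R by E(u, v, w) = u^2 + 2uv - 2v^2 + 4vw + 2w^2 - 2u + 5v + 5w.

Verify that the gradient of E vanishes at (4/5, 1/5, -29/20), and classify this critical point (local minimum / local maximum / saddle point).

saddle point

∇E = (2u + 2v - 2, 2u - 4v + 4w + 5, 4v + 4w + 5); substituting (4/5, 1/5, -29/20) gives ∇E = (0, 0, 0), so (4/5, 1/5, -29/20) is indeed a critical point.
The Hessian is constant: H = [[2, 2, 0], [2, -4, 4], [0, 4, 4]].
Leading principal minors: Δ₁ = 2, Δ₂ = -12, Δ₃ = -80.
The minors fit neither the all-positive nor the alternating-sign pattern, so H is indefinite: a saddle point.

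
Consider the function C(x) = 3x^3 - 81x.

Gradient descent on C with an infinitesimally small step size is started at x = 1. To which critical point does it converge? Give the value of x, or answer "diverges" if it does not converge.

C'(x) = 9(x - 3)(x + 3), so C'(1) = -72.
Gradient descent moves in the -C' direction, i.e. x is increasing.
The nearest critical point in that direction is x = 3, where C'' = 54 > 0 (a local minimum). The iterate converges there.

3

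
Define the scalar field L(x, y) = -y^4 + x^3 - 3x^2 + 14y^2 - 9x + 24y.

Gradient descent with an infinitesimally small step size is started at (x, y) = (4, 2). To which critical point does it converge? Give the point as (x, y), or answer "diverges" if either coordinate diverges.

(3, -1)

L is separable, so gradient descent decouples: x follows -∂L/∂x, y follows -∂L/∂y.
∂L/∂x = 3(x - 3)(x + 1); at x=4 this is 15, so x decreases.
∂L/∂y = -4(y - 3)(y + 1)(y + 2); at y=2 this is 48, so y decreases.
x converges to its nearest critical value 3 (a local min of the x-part); y converges to -1. The iterate converges to (3, -1).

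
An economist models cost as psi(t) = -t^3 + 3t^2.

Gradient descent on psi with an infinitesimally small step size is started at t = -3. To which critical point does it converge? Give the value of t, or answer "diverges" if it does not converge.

psi'(t) = -3t(t - 2), so psi'(-3) = -45.
Gradient descent moves in the -psi' direction, i.e. t is increasing.
The nearest critical point in that direction is t = 0, where psi'' = 6 > 0 (a local minimum). The iterate converges there.

0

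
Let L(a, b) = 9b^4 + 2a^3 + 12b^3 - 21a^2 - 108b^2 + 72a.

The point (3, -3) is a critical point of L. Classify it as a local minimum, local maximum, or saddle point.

saddle point

The mixed partial ∂²L/∂a∂b is 0, so the Hessian at any point is diag(L_aa, L_bb) = diag(6(2a - 7), 36(3b^2 + 2b - 6)).
At (3, -3): H = diag(-6, 540).
The eigenvalues have opposite signs, so H is indefinite: a saddle point.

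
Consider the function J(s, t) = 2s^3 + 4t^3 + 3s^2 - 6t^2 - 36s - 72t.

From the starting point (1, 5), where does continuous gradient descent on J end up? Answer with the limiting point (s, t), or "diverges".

(2, 3)

J is separable, so gradient descent decouples: s follows -∂J/∂s, t follows -∂J/∂t.
∂J/∂s = 6(s - 2)(s + 3); at s=1 this is -24, so s increases.
∂J/∂t = 12(t - 3)(t + 2); at t=5 this is 168, so t decreases.
s converges to its nearest critical value 2 (a local min of the s-part); t converges to 3. The iterate converges to (2, 3).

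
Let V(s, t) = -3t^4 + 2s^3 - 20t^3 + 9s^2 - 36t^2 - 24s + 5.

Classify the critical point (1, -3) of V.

The mixed partial ∂²V/∂s∂t is 0, so the Hessian at any point is diag(V_ss, V_tt) = diag(6(2s + 3), -12(3t^2 + 10t + 6)).
At (1, -3): H = diag(30, -36).
The eigenvalues have opposite signs, so H is indefinite: a saddle point.

saddle point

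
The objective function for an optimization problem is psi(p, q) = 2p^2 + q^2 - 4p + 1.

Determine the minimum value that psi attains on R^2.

-1

psi(p,q) separates as A(p) + B(q) + 1, so its minimum is min A + min B + 1.
A'(p) = 4p - 4 vanishes at p ∈ {1}; B'(q) = 2q vanishes at q ∈ {0}.
Local minima of A (where A''>0): A(1)=-2. Local minima of B: B(0)=0.
So the global minimum of psi is A(1) + B(0) + 1 = -2 + 0 + 1 = -1, attained at (1, 0).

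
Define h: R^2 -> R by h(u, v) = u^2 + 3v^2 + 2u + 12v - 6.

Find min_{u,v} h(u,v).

-19

h(u,v) separates as P(u) + Q(v) − 6, so its minimum is min P + min Q − 6.
P'(u) = 2u + 2 vanishes at u ∈ {-1}; Q'(v) = 6v + 12 vanishes at v ∈ {-2}.
Local minima of P (where P''>0): P(-1)=-1. Local minima of Q: Q(-2)=-12.
So the global minimum of h is P(-1) + Q(-2) − 6 = -1 − 12 − 6 = -19, attained at (-1, -2).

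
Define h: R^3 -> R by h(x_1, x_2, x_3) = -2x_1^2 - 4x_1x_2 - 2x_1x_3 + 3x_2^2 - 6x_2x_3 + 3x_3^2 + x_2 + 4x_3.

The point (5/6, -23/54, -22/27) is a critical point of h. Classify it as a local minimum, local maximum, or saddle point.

The Hessian is constant: H = [[-4, -4, -2], [-4, 6, -6], [-2, -6, 6]].
Leading principal minors: Δ₁ = -4, Δ₂ = -40, Δ₃ = -216.
The minors fit neither the all-positive nor the alternating-sign pattern, so H is indefinite: a saddle point.

saddle point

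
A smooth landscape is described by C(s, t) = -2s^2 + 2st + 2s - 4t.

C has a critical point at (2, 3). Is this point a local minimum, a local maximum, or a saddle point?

saddle point

The Hessian of C is constant: H = [[-4, 2], [2, 0]].
det(H) = (-4)·0 − 2² = -4.
Since det(H) < 0, H is indefinite and the critical point is a saddle point.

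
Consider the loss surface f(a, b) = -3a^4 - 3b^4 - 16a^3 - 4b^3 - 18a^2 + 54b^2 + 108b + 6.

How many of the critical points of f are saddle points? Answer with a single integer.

4

f separates as a function of a plus a function of b, so ∇f=0 decouples.
∂f/∂a = -12a(a + 1)(a + 3) = 0 at a ∈ {-3, -1, 0}; ∂f/∂b = -12(b - 3)(b + 1)(b + 3) = 0 at b ∈ {-3, -1, 3}.
The Hessian is diagonal: diag(f_aa, f_bb). Second derivatives: f_aa(-3)=-72, f_aa(-1)=24, f_aa(0)=-36; f_bb(-3)=-144, f_bb(-1)=96, f_bb(3)=-288.
Saddle points occur where the two diagonal entries have opposite signs: (-3, -1), (-1, -3), (-1, 3), (0, -1). Count: 4.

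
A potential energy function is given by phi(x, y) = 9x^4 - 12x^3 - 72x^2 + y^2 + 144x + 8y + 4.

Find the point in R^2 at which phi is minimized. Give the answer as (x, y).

(-2, -4)

phi(x,y) separates as P(x) + Q(y) + 4, so its minimum is min P + min Q + 4.
P'(x) = 36(x - 2)(x - 1)(x + 2) vanishes at x ∈ {-2, 1, 2}; Q'(y) = 2y + 8 vanishes at y ∈ {-4}.
Local minima of P (where P''>0): P(-2)=-336, P(2)=48. Local minima of Q: Q(-4)=-16.
So the global minimum of phi is P(-2) + Q(-4) + 4 = -336 − 16 + 4 = -348, attained at (-2, -4).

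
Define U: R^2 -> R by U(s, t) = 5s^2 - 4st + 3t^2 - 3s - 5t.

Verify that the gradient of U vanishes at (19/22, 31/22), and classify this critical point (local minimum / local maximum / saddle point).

∇U = (10s - 4t - 3, -4s + 6t - 5); substituting (19/22, 31/22) gives ∇U = (0, 0), so (19/22, 31/22) is indeed a critical point.
The Hessian of U is constant: H = [[10, -4], [-4, 6]].
det(H) = 10·6 − (-4)² = 44.
det(H) > 0 and tr(H) = 16 > 0, so H is positive definite and the point is a local minimum.

local minimum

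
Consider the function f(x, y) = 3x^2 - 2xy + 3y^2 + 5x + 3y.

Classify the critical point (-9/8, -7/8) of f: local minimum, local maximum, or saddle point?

The Hessian of f is constant: H = [[6, -2], [-2, 6]].
det(H) = 6·6 − (-2)² = 32.
det(H) > 0 and tr(H) = 12 > 0, so H is positive definite and the point is a local minimum.

local minimum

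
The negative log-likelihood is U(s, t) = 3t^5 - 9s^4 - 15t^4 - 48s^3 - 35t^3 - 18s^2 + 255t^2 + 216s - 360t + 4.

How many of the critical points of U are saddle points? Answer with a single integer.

6

U separates as a function of s plus a function of t, so ∇U=0 decouples.
∂U/∂s = -36(s - 1)(s + 2)(s + 3) = 0 at s ∈ {-3, -2, 1}; ∂U/∂t = 15(t - 4)(t - 2)(t - 1)(t + 3) = 0 at t ∈ {-3, 1, 2, 4}.
The Hessian is diagonal: diag(U_ss, U_tt). Second derivatives: U_ss(-3)=-144, U_ss(-2)=108, U_ss(1)=-432; U_tt(-3)=-2100, U_tt(1)=180, U_tt(2)=-150, U_tt(4)=630.
Saddle points occur where the two diagonal entries have opposite signs: (-3, 1), (-3, 4), (-2, -3), (-2, 2), (1, 1), (1, 4). Count: 6.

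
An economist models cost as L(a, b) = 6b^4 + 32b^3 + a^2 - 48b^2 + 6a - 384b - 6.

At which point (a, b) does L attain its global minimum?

(-3, 2)

L(a,b) separates as P(a) + Q(b) − 6, so its minimum is min P + min Q − 6.
P'(a) = 2a + 6 vanishes at a ∈ {-3}; Q'(b) = 24(b - 2)(b + 2)(b + 4) vanishes at b ∈ {-4, -2, 2}.
Local minima of P (where P''>0): P(-3)=-9. Local minima of Q: Q(-4)=256, Q(2)=-608.
So the global minimum of L is P(-3) + Q(2) − 6 = -9 − 608 − 6 = -623, attained at (-3, 2).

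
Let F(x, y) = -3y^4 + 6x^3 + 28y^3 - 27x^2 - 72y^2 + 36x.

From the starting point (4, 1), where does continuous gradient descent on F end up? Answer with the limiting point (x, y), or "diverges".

F is separable, so gradient descent decouples: x follows -∂F/∂x, y follows -∂F/∂y.
∂F/∂x = 18(x - 2)(x - 1); at x=4 this is 108, so x decreases.
∂F/∂y = -12y(y - 4)(y - 3); at y=1 this is -72, so y increases.
x converges to its nearest critical value 2 (a local min of the x-part); y converges to 3. The iterate converges to (2, 3).

(2, 3)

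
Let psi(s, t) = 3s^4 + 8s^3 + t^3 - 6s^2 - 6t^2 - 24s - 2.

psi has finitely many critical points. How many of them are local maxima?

1

psi separates as a function of s plus a function of t, so ∇psi=0 decouples.
∂psi/∂s = 12(s - 1)(s + 1)(s + 2) = 0 at s ∈ {-2, -1, 1}; ∂psi/∂t = 3t(t - 4) = 0 at t ∈ {0, 4}.
The Hessian is diagonal: diag(psi_ss, psi_tt). Second derivatives: psi_ss(-2)=36, psi_ss(-1)=-24, psi_ss(1)=72; psi_tt(0)=-12, psi_tt(4)=12.
Local maxima occur where both diagonal entries negative: (-1, 0). Count: 1.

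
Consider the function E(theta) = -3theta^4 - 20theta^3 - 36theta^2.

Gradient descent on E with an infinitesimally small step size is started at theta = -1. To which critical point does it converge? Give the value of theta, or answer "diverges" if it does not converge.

-2

E'(theta) = -12theta(theta + 2)(theta + 3), so E'(-1) = 24.
Gradient descent moves in the -E' direction, i.e. theta is decreasing.
The nearest critical point in that direction is theta = -2, where E'' = 24 > 0 (a local minimum). The iterate converges there.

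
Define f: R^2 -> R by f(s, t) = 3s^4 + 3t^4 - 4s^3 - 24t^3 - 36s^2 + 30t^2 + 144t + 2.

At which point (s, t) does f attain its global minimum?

f(s,t) separates as P(s) + Q(t) + 2, so its minimum is min P + min Q + 2.
P'(s) = 12s(s - 3)(s + 2) vanishes at s ∈ {-2, 0, 3}; Q'(t) = 12(t - 4)(t - 3)(t + 1) vanishes at t ∈ {-1, 3, 4}.
Local minima of P (where P''>0): P(-2)=-64, P(3)=-189. Local minima of Q: Q(-1)=-87, Q(4)=288.
So the global minimum of f is P(3) + Q(-1) + 2 = -189 − 87 + 2 = -274, attained at (3, -1).

(3, -1)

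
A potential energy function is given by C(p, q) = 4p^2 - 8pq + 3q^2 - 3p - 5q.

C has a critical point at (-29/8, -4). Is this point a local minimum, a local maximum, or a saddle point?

saddle point

The Hessian of C is constant: H = [[8, -8], [-8, 6]].
det(H) = 8·6 − (-8)² = -16.
Since det(H) < 0, H is indefinite and the critical point is a saddle point.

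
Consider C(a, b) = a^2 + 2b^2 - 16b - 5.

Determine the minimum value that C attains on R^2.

C(a,b) separates as P(a) + Q(b) − 5, so its minimum is min P + min Q − 5.
P'(a) = 2a vanishes at a ∈ {0}; Q'(b) = 4b - 16 vanishes at b ∈ {4}.
Local minima of P (where P''>0): P(0)=0. Local minima of Q: Q(4)=-32.
So the global minimum of C is P(0) + Q(4) − 5 = 0 − 32 − 5 = -37, attained at (0, 4).

-37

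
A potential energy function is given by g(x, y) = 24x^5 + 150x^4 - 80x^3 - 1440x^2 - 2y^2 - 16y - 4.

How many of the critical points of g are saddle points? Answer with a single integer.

2

g separates as a function of x plus a function of y, so ∇g=0 decouples.
∂g/∂x = 120x(x - 2)(x + 3)(x + 4) = 0 at x ∈ {-4, -3, 0, 2}; ∂g/∂y = -4(y + 4) = 0 at y ∈ {-4}.
The Hessian is diagonal: diag(g_xx, g_yy). Second derivatives: g_xx(-4)=-2880, g_xx(-3)=1800, g_xx(0)=-2880, g_xx(2)=7200; g_yy(-4)=-4.
Saddle points occur where the two diagonal entries have opposite signs: (-3, -4), (2, -4). Count: 2.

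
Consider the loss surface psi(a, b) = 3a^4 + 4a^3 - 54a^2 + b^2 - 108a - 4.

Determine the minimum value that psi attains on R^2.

-463

psi(a,b) separates as P(a) + Q(b) − 4, so its minimum is min P + min Q − 4.
P'(a) = 12(a - 3)(a + 1)(a + 3) vanishes at a ∈ {-3, -1, 3}; Q'(b) = 2b vanishes at b ∈ {0}.
Local minima of P (where P''>0): P(-3)=-27, P(3)=-459. Local minima of Q: Q(0)=0.
So the global minimum of psi is P(3) + Q(0) − 4 = -459 + 0 − 4 = -463, attained at (3, 0).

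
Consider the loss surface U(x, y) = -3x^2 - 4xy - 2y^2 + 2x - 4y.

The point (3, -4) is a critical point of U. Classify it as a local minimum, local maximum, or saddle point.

local maximum

The Hessian of U is constant: H = [[-6, -4], [-4, -4]].
det(H) = (-6)·(-4) − (-4)² = 8.
det(H) > 0 and tr(H) = -10 < 0, so H is negative definite and the point is a local maximum.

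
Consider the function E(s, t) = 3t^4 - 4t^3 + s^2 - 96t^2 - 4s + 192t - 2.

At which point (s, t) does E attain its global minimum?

E(s,t) separates as P(s) + Q(t) − 2, so its minimum is min P + min Q − 2.
P'(s) = 2s - 4 vanishes at s ∈ {2}; Q'(t) = 12(t - 4)(t - 1)(t + 4) vanishes at t ∈ {-4, 1, 4}.
Local minima of P (where P''>0): P(2)=-4. Local minima of Q: Q(-4)=-1280, Q(4)=-256.
So the global minimum of E is P(2) + Q(-4) − 2 = -4 − 1280 − 2 = -1286, attained at (2, -4).

(2, -4)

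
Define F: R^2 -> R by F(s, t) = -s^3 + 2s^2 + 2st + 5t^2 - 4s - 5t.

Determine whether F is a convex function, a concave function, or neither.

The term -s^3 is cubic, so the Hessian is not constant.
∂²F/∂s² = -6s + 4, which takes both signs as s varies (negative for sufficiently large s). A diagonal entry of the Hessian changing sign means the Hessian is neither positive- nor negative-semidefinite on all of R^2.

neither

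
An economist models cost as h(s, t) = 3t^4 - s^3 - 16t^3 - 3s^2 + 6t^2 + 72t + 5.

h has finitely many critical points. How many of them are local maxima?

h separates as a function of s plus a function of t, so ∇h=0 decouples.
∂h/∂s = -3s(s + 2) = 0 at s ∈ {-2, 0}; ∂h/∂t = 12(t - 3)(t - 2)(t + 1) = 0 at t ∈ {-1, 2, 3}.
The Hessian is diagonal: diag(h_ss, h_tt). Second derivatives: h_ss(-2)=6, h_ss(0)=-6; h_tt(-1)=144, h_tt(2)=-36, h_tt(3)=48.
Local maxima occur where both diagonal entries negative: (0, 2). Count: 1.

1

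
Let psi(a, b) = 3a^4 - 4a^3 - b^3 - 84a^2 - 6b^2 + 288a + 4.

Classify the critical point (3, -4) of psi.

local minimum

The mixed partial ∂²psi/∂a∂b is 0, so the Hessian at any point is diag(psi_aa, psi_bb) = diag(12(3a^2 - 2a - 14), -6(b + 2)).
At (3, -4): H = diag(84, 12).
Both eigenvalues are positive, so H is positive definite: a local minimum.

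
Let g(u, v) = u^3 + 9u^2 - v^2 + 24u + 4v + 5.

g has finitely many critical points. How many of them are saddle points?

g separates as a function of u plus a function of v, so ∇g=0 decouples.
∂g/∂u = 3(u + 2)(u + 4) = 0 at u ∈ {-4, -2}; ∂g/∂v = -2(v - 2) = 0 at v ∈ {2}.
The Hessian is diagonal: diag(g_uu, g_vv). Second derivatives: g_uu(-4)=-6, g_uu(-2)=6; g_vv(2)=-2.
Saddle points occur where the two diagonal entries have opposite signs: (-2, 2). Count: 1.

1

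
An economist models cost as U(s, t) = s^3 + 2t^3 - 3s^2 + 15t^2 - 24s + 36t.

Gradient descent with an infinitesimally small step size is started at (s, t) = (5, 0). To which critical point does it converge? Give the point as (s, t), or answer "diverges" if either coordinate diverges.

U is separable, so gradient descent decouples: s follows -∂U/∂s, t follows -∂U/∂t.
∂U/∂s = 3(s - 4)(s + 2); at s=5 this is 21, so s decreases.
∂U/∂t = 6(t + 2)(t + 3); at t=0 this is 36, so t decreases.
s converges to its nearest critical value 4 (a local min of the s-part); t converges to -2. The iterate converges to (4, -2).

(4, -2)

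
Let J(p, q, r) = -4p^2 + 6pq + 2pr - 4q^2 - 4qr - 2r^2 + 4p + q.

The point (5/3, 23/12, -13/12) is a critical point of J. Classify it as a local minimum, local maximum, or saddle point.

The Hessian is constant: H = [[-8, 6, 2], [6, -8, -4], [2, -4, -4]].
Leading principal minors: Δ₁ = -8, Δ₂ = 28, Δ₃ = -48.
The minors alternate sign starting negative (−, +, −), so H is negative definite: a local maximum.

local maximum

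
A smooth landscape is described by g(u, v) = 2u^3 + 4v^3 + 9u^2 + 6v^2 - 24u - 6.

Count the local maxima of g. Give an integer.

g separates as a function of u plus a function of v, so ∇g=0 decouples.
∂g/∂u = 6(u - 1)(u + 4) = 0 at u ∈ {-4, 1}; ∂g/∂v = 12v(v + 1) = 0 at v ∈ {-1, 0}.
The Hessian is diagonal: diag(g_uu, g_vv). Second derivatives: g_uu(-4)=-30, g_uu(1)=30; g_vv(-1)=-12, g_vv(0)=12.
Local maxima occur where both diagonal entries negative: (-4, -1). Count: 1.

1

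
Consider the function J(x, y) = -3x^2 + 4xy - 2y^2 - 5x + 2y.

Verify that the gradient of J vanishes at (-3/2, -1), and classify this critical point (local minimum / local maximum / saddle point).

∇J = (-6x + 4y - 5, 4x - 4y + 2); substituting (-3/2, -1) gives ∇J = (0, 0), so (-3/2, -1) is indeed a critical point.
The Hessian of J is constant: H = [[-6, 4], [4, -4]].
det(H) = (-6)·(-4) − 4² = 8.
det(H) > 0 and tr(H) = -10 < 0, so H is negative definite and the point is a local maximum.

local maximum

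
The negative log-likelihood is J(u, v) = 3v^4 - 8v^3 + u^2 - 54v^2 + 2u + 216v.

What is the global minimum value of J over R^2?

-676

J(u,v) separates as P(u) + Q(v), so its minimum is min P + min Q.
P'(u) = 2u + 2 vanishes at u ∈ {-1}; Q'(v) = 12(v - 3)(v - 2)(v + 3) vanishes at v ∈ {-3, 2, 3}.
Local minima of P (where P''>0): P(-1)=-1. Local minima of Q: Q(-3)=-675, Q(3)=189.
So the global minimum of J is P(-1) + Q(-3) = -1 − 675 = -676, attained at (-1, -3).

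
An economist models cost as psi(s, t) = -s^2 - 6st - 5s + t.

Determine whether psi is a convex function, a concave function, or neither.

psi is quadratic, so its Hessian is the constant matrix H = [[-2, -6], [-6, 0]].
det(H) = -36, tr(H) = -2.
det(H) < 0, so H is indefinite: neither convex nor concave.

neither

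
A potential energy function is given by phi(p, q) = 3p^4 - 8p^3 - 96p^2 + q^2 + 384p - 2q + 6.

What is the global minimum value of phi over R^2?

-1787

phi(p,q) separates as A(p) + B(q) + 6, so its minimum is min A + min B + 6.
A'(p) = 12(p - 4)(p - 2)(p + 4) vanishes at p ∈ {-4, 2, 4}; B'(q) = 2q - 2 vanishes at q ∈ {1}.
Local minima of A (where A''>0): A(-4)=-1792, A(4)=256. Local minima of B: B(1)=-1.
So the global minimum of phi is A(-4) + B(1) + 6 = -1792 − 1 + 6 = -1787, attained at (-4, 1).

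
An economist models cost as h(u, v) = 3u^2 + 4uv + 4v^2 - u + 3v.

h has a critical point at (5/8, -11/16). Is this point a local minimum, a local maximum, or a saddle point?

local minimum

The Hessian of h is constant: H = [[6, 4], [4, 8]].
det(H) = 6·8 − 4² = 32.
det(H) > 0 and tr(H) = 14 > 0, so H is positive definite and the point is a local minimum.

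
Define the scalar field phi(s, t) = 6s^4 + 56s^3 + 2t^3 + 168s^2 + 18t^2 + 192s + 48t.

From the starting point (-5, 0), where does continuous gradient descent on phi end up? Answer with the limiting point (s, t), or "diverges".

phi is separable, so gradient descent decouples: s follows -∂phi/∂s, t follows -∂phi/∂t.
∂phi/∂s = 24(s + 1)(s + 2)(s + 4); at s=-5 this is -288, so s increases.
∂phi/∂t = 6(t + 2)(t + 4); at t=0 this is 48, so t decreases.
s converges to its nearest critical value -4 (a local min of the s-part); t converges to -2. The iterate converges to (-4, -2).

(-4, -2)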